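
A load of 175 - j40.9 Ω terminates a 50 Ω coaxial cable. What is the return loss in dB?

RL ≈ 4.8 dB

Γ = (125 − j40.9)/(225 − j40.9), |Γ| = 0.575
RL = −20·log₁₀|Γ| = −20·log₁₀(0.575)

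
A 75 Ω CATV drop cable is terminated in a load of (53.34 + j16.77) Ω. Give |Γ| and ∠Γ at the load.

Γ = (Z_L − Z_0)/(Z_L + Z_0) = (-21.66 + j16.77)/(128.3 + j16.77)
|Γ| = 27.4/129 = 0.212

Γ ≈ 0.212 ∠ 135°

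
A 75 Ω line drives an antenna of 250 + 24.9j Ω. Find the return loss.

Γ = (175 + j24.9)/(325 + j24.9), |Γ| = 0.542
RL = −20·log₁₀|Γ| = −20·log₁₀(0.542)

RL ≈ 5.32 dB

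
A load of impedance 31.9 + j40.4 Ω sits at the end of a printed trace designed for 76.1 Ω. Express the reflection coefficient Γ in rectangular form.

Γ ≈ -0.236 + j0.462

Γ = (Z_L − Z_0)/(Z_L + Z_0) = (-44.2 + j40.4)/(108 + j40.4)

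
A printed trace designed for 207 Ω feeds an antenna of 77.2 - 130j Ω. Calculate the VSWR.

VSWR ≈ 3.85

Γ = (Z_L − Z_0)/(Z_L + Z_0) = (-129.8 − j130)/(284.2 − j130)
|Γ| = 184/313 = 0.588
VSWR = (1 + |Γ|)/(1 − |Γ|) = 1.59/0.412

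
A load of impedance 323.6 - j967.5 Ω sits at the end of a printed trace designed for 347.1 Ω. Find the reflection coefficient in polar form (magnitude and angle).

Γ ≈ 0.822 ∠ -36.1°

Γ = (Z_L − Z_0)/(Z_L + Z_0) = (-23.5 − j967.5)/(670.7 − j967.5)
|Γ| = 968/1180 = 0.822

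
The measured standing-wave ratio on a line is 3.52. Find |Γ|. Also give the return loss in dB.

|Γ| = (S − 1)/(S + 1) = (3.52 − 1)/(3.52 + 1) = 2.52/4.52
RL = −20·log₁₀|Γ| = −20·log₁₀(0.558)

|Γ| ≈ 0.558; return loss ≈ 5.07 dB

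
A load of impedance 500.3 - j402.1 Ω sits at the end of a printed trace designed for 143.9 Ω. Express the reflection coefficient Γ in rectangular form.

Γ ≈ 0.679 − j0.201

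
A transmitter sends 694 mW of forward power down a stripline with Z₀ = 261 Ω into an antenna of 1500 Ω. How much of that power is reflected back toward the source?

P_reflected ≈ 344 mW

Γ = (1500 − 261)/(1500 + 261) = 0.704
|Γ|² = 0.495
P_refl = |Γ|²·P_inc = 344 mW, P_del = (1 − |Γ|²)·P_inc = 350 mW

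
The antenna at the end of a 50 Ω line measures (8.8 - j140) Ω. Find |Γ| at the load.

|Γ| ≈ 0.961

Γ = (Z_L − Z_0)/(Z_L + Z_0) = (-41.2 − j140)/(58.8 − j140)
|Γ| = 146/152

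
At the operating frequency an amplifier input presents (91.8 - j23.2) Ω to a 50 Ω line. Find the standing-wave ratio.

Γ = (Z_L − Z_0)/(Z_L + Z_0) = (41.8 − j23.2)/(141.8 − j23.2)
|Γ| = 47.8/144 = 0.333
VSWR = (1 + |Γ|)/(1 − |Γ|) = 1.33/0.667

VSWR ≈ 2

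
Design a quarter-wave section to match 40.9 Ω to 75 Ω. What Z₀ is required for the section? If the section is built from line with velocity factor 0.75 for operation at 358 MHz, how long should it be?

Z_qwt = √(Z_0·R_L) = √(75 × 40.9) = √3068
λ = 0.75·c/f = 0.628 m, so l = λ/4 = 0.157 m

Z_qwt ≈ 55.4 Ω; length ≈ 15.7 cm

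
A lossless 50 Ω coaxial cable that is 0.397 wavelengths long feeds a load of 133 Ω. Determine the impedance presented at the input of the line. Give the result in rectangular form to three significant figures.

Z_in ≈ 41.5 + j45.5 Ω

βl = 2π × 0.397 = 143°
tan(βl) = tan(143°) = -0.756
Z_in = Z_0·(Z_L + jZ_0·tanβl)/(Z_0 + jZ_L·tanβl)
     = 50·(133 − j37.8)/(50 − j101)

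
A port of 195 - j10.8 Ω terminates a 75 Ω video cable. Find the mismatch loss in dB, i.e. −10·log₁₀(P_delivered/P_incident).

mismatch loss ≈ 0.963 dB

Γ = (120 − j10.8)/(270 − j10.8), |Γ| = 0.446
|Γ|² = 0.199, so P_del/P_inc = 1 − |Γ|² = 0.801
ML = −10·log₁₀(1 − |Γ|²)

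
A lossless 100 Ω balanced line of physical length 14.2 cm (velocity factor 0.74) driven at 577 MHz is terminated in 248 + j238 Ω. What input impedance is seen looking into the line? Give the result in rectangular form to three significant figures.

Z_in ≈ 27 + j56.8 Ω

λ = v/f = 0.74·c / 577 MHz = 0.385 m
βl = 2π·l/λ = 2π × 0.369 = 133°
tan(βl) = tan(133°) = -1.08
Z_in = Z_0·(Z_L + jZ_0·tanβl)/(Z_0 + jZ_L·tanβl)
     = 100·(248 + j130)/(356 − j267)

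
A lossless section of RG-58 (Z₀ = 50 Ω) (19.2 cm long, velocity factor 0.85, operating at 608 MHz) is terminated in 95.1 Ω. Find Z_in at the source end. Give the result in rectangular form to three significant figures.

Z_in ≈ 80.6 + j28.1 Ω

λ = v/f = 0.85·c / 608 MHz = 0.419 m
βl = 2π·l/λ = 2π × 0.458 = 165°
tan(βl) = tan(165°) = -0.272
Z_in = Z_0·(Z_L + jZ_0·tanβl)/(Z_0 + jZ_L·tanβl)
     = 50·(95.1 − j13.6)/(50 − j25.8)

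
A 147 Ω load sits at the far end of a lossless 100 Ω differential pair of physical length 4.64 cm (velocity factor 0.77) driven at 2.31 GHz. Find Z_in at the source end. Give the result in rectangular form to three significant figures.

Z_in ≈ 139 + j24 Ω

λ = v/f = 0.77·c / 2.31 GHz = 0.1 m
βl = 2π·l/λ = 2π × 0.464 = 167°
tan(βl) = tan(167°) = -0.23
Z_in = Z_0·(Z_L + jZ_0·tanβl)/(Z_0 + jZ_L·tanβl)
     = 100·(147 − j23)/(100 − j33.8)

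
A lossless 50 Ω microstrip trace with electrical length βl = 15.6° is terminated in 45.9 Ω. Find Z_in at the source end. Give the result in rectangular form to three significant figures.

Z_in ≈ 46.4 + j2.06 Ω

tan(βl) = tan(15.6°) = 0.279
Z_in = Z_0·(Z_L + jZ_0·tanβl)/(Z_0 + jZ_L·tanβl)
     = 50·(45.9 + j14)/(50 + j12.8)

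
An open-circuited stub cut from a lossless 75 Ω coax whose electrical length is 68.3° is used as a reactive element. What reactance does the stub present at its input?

tan(βl) = 2.51
For an open-circuited stub, Z_in = −jZ_0·cot(βl) = −jZ_0/tan(βl)

X_in ≈ -29.8 Ω (capacitive)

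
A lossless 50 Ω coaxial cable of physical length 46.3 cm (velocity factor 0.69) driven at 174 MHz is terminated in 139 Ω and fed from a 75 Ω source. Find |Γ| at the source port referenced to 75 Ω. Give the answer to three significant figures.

|Γ| ≈ 0.484

λ = v/f = 0.69·c / 174 MHz = 1.19 m
βl = 2π·l/λ = 2π × 0.389 = 140°
tan(βl) = -0.836
Z_in = Z_0·(Z_L + jZ_0·tanβl)/(Z_0 + jZ_L·tanβl) = 36.9 + j43.9 Ω
Γ_s = (Z_in − Z_s)/(Z_in + Z_s) = (-38.1 + j43.9)/(112 + j43.9), |Γ_s| = 0.484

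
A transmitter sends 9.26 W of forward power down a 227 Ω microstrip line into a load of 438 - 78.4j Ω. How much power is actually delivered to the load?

|Γ| = |(211 − j78.4)/(665 − j78.4)| = 0.336
|Γ|² = 0.113
P_refl = |Γ|²·P_inc = 1.05 W, P_del = (1 − |Γ|²)·P_inc = 8.21 W

P_delivered ≈ 8.21 W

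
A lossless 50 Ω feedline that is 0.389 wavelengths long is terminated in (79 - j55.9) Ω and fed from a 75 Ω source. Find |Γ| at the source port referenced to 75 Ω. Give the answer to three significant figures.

βl = 2π × 0.389 = 140°
tan(βl) = -0.838
Z_in = Z_0·(Z_L + jZ_0·tanβl)/(Z_0 + jZ_L·tanβl) = 76.5 + j56 Ω
Γ_s = (Z_in − Z_s)/(Z_in + Z_s) = (1.54 + j56)/(152 + j56), |Γ_s| = 0.347

|Γ| ≈ 0.347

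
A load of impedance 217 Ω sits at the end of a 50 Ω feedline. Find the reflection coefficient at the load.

Γ = 0.625

Γ = (Z_L − Z_0)/(Z_L + Z_0) = (217 − 50)/(217 + 50) = 167/267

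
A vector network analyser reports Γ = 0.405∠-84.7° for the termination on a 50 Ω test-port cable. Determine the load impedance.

Z_L = Z_0·(1 + Γ)/(1 − Γ) = 50·(1.04 − j0.403)/(0.963 + j0.403)

Z_L ≈ 38.4 − j37 Ω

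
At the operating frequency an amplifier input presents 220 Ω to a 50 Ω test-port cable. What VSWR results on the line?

VSWR ≈ 4.4

For a purely resistive load, VSWR = R_L/Z_0 or Z_0/R_L (whichever > 1) = 220/50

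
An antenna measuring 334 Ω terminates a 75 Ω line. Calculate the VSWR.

For a purely resistive load, VSWR = R_L/Z_0 or Z_0/R_L (whichever > 1) = 334/75

VSWR ≈ 4.45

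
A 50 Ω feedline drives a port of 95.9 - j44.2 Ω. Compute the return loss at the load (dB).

Γ = (45.9 − j44.2)/(145.9 − j44.2), |Γ| = 0.418
RL = −20·log₁₀|Γ| = −20·log₁₀(0.418)

RL ≈ 7.58 dB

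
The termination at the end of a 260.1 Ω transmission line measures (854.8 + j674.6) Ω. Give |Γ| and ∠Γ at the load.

Γ ≈ 0.69 ∠ 17.4°

Γ = (Z_L − Z_0)/(Z_L + Z_0) = (594.7 + j674.6)/(1115 + j674.6)
|Γ| = 899/1300 = 0.69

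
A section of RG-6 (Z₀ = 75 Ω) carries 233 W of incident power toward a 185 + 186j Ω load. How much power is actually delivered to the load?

|Γ| = |(110 + j186)/(260 + j186)| = 0.676
|Γ|² = 0.457
P_refl = |Γ|²·P_inc = 106 W, P_del = (1 − |Γ|²)·P_inc = 127 W

P_delivered ≈ 127 W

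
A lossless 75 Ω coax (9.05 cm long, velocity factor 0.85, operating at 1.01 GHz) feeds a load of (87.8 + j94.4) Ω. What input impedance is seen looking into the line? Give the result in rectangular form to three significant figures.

λ = v/f = 0.85·c / 1.01 GHz = 0.252 m
βl = 2π·l/λ = 2π × 0.358 = 129°
tan(βl) = tan(129°) = -1.23
Z_in = Z_0·(Z_L + jZ_0·tanβl)/(Z_0 + jZ_L·tanβl)
     = 75·(87.8 + j1.92)/(191 − j108)

Z_in ≈ 25.7 + j15.3 Ω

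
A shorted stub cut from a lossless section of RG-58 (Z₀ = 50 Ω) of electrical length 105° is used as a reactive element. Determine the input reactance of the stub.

X_in ≈ -187 Ω (capacitive)

tan(βl) = -3.73
For a shorted stub, Z_in = jZ_0·tan(βl)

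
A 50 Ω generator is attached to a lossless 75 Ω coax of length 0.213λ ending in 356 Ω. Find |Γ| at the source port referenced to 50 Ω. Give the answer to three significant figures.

βl = 2π × 0.213 = 76.7°
tan(βl) = 4.22
Z_in = Z_0·(Z_L + jZ_0·tanβl)/(Z_0 + jZ_L·tanβl) = 16.6 − j16.9 Ω
Γ_s = (Z_in − Z_s)/(Z_in + Z_s) = (-33.4 − j16.9)/(66.6 − j16.9), |Γ_s| = 0.544

|Γ| ≈ 0.544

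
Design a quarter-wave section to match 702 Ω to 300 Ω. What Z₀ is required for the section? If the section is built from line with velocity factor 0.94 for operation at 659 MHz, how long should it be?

Z_qwt ≈ 459 Ω; length ≈ 10.7 cm

Z_qwt = √(Z_0·R_L) = √(300 × 702) = √210600
λ = 0.94·c/f = 0.428 m, so l = λ/4 = 0.107 m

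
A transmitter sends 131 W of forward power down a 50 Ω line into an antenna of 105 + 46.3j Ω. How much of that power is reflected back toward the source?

P_reflected ≈ 25.9 W

|Γ| = |(55 + j46.3)/(155 + j46.3)| = 0.444
|Γ|² = 0.198
P_refl = |Γ|²·P_inc = 25.9 W, P_del = (1 − |Γ|²)·P_inc = 105 W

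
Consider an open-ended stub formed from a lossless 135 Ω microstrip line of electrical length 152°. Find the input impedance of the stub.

Z_in ≈ +j254 Ω

tan(βl) = -0.532
For an open-ended stub, Z_in = −jZ_0·cot(βl) = −jZ_0/tan(βl)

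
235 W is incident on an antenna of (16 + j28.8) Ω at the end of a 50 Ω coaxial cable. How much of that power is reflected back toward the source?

P_reflected ≈ 90 W

|Γ| = |(-34 + j28.8)/(66 + j28.8)| = 0.619
|Γ|² = 0.383
P_refl = |Γ|²·P_inc = 90 W, P_del = (1 − |Γ|²)·P_inc = 145 W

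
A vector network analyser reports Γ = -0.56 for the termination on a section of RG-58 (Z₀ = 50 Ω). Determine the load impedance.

Z_L ≈ 14.1 Ω

Z_L = Z_0·(1 + Γ)/(1 − Γ) = 50·(0.44)/(1.56)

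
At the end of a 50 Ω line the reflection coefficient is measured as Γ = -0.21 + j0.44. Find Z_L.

Z_L = Z_0·(1 + Γ)/(1 − Γ) = 50·(0.79 + j0.44)/(1.21 − j0.44)

Z_L ≈ 23 + j26.5 Ω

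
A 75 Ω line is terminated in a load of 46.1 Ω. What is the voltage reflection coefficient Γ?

Γ = -0.239

Γ = (Z_L − Z_0)/(Z_L + Z_0) = (46.1 − 75)/(46.1 + 75) = -28.9/121.1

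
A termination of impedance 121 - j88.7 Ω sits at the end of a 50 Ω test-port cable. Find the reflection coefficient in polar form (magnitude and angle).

Γ ≈ 0.59 ∠ -23.9°

Γ = (Z_L − Z_0)/(Z_L + Z_0) = (71 − j88.7)/(171 − j88.7)
|Γ| = 114/193 = 0.59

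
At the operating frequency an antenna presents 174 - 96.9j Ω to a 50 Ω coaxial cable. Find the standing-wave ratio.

Γ = (Z_L − Z_0)/(Z_L + Z_0) = (124 − j96.9)/(224 − j96.9)
|Γ| = 157/244 = 0.645
VSWR = (1 + |Γ|)/(1 − |Γ|) = 1.64/0.355

VSWR ≈ 4.63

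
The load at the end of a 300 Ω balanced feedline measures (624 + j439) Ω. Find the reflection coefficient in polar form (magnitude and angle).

Γ = (Z_L − Z_0)/(Z_L + Z_0) = (324 + j439)/(924 + j439)
|Γ| = 546/1020 = 0.533

Γ ≈ 0.533 ∠ 28.2°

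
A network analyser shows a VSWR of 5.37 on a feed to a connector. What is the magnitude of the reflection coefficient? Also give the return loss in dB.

|Γ| ≈ 0.686; return loss ≈ 3.27 dB

|Γ| = (S − 1)/(S + 1) = (5.37 − 1)/(5.37 + 1) = 4.37/6.37
RL = −20·log₁₀|Γ| = −20·log₁₀(0.686)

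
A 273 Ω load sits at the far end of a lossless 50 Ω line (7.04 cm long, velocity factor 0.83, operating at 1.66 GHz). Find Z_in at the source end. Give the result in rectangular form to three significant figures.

λ = v/f = 0.83·c / 1.66 GHz = 0.15 m
βl = 2π·l/λ = 2π × 0.469 = 169°
tan(βl) = tan(169°) = -0.195
Z_in = Z_0·(Z_L + jZ_0·tanβl)/(Z_0 + jZ_L·tanβl)
     = 50·(273 − j9.76)/(50 − j53.3)

Z_in ≈ 133 + j132 Ω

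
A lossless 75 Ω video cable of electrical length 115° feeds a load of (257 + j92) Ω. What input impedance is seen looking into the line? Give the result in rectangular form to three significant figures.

Z_in ≈ 21.4 + j24.4 Ω

tan(βl) = tan(115°) = -2.14
Z_in = Z_0·(Z_L + jZ_0·tanβl)/(Z_0 + jZ_L·tanβl)
     = 75·(257 − j68.8)/(272 − j551)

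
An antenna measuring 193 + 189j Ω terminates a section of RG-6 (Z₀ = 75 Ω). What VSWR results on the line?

VSWR ≈ 5.24

Γ = (Z_L − Z_0)/(Z_L + Z_0) = (118 + j189)/(268 + j189)
|Γ| = 223/328 = 0.679
VSWR = (1 + |Γ|)/(1 − |Γ|) = 1.68/0.321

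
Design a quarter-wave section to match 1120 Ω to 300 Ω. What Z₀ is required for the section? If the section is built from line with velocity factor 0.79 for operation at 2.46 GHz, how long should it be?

Z_qwt ≈ 580 Ω; length ≈ 2.41 cm

Z_qwt = √(Z_0·R_L) = √(300 × 1120) = √336000
λ = 0.79·c/f = 0.0963 m, so l = λ/4 = 0.0241 m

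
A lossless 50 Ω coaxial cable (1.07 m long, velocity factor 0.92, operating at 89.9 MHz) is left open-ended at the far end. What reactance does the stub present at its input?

λ = v/f = 0.92·c / 89.9 MHz = 3.07 m
βl = 2π·l/λ = 2π × 0.349 = 125°
tan(βl) = -1.4
For an open-ended stub, Z_in = −jZ_0·cot(βl) = −jZ_0/tan(βl)

X_in ≈ 35.6 Ω (inductive)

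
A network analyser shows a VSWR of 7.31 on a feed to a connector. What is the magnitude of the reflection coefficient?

|Γ| ≈ 0.759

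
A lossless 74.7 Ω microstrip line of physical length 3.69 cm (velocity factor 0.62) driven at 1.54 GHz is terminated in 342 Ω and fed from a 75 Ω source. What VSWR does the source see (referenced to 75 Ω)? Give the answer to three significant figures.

λ = v/f = 0.62·c / 1.54 GHz = 0.121 m
βl = 2π·l/λ = 2π × 0.306 = 110°
tan(βl) = -2.75
Z_in = Z_0·(Z_L + jZ_0·tanβl)/(Z_0 + jZ_L·tanβl) = 18.4 + j25.7 Ω
Γ_s = (Z_in − Z_s)/(Z_in + Z_s) = (-56.6 + j25.7)/(93.4 + j25.7), |Γ_s| = 0.642
VSWR = (1 + |Γ_s|)/(1 − |Γ_s|)

VSWR ≈ 4.59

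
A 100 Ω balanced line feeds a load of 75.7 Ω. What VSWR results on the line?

VSWR ≈ 1.32

Γ = (75.7 − 100)/(75.7 + 100) = -0.138
VSWR = (1 + 0.138)/(1 − 0.138)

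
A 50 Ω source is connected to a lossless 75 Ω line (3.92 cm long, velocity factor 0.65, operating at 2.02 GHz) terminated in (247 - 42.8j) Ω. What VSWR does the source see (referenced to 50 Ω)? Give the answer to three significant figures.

VSWR ≈ 4.4

λ = v/f = 0.65·c / 2.02 GHz = 0.0965 m
βl = 2π·l/λ = 2π × 0.406 = 146°
tan(βl) = -0.67
Z_in = Z_0·(Z_L + jZ_0·tanβl)/(Z_0 + jZ_L·tanβl) = 68.2 + j92.9 Ω
Γ_s = (Z_in − Z_s)/(Z_in + Z_s) = (18.2 + j92.9)/(118 + j92.9), |Γ_s| = 0.63
VSWR = (1 + |Γ_s|)/(1 − |Γ_s|)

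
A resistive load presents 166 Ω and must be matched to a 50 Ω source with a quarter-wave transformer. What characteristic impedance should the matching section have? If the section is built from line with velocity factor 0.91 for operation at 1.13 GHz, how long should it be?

Z_qwt ≈ 91.1 Ω; length ≈ 6.04 cm

Z_qwt = √(Z_0·R_L) = √(50 × 166) = √8300
λ = 0.91·c/f = 0.242 m, so l = λ/4 = 0.0604 m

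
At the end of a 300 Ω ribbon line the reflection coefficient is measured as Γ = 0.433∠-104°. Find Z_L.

Z_L ≈ 174 − j180 Ω

Z_L = Z_0·(1 + Γ)/(1 − Γ) = 300·(0.895 − j0.42)/(1.1 + j0.42)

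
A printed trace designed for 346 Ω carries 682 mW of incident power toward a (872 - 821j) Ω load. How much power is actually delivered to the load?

P_delivered ≈ 381 mW

|Γ| = |(526 − j821)/(1218 − j821)| = 0.664
|Γ|² = 0.441
P_refl = |Γ|²·P_inc = 301 mW, P_del = (1 − |Γ|²)·P_inc = 381 mW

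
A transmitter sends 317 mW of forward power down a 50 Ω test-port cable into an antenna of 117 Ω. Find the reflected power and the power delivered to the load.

P_reflected ≈ 51 mW; P_delivered ≈ 266 mW

Γ = (117 − 50)/(117 + 50) = 0.401
|Γ|² = 0.161
P_refl = |Γ|²·P_inc = 51 mW, P_del = (1 − |Γ|²)·P_inc = 266 mW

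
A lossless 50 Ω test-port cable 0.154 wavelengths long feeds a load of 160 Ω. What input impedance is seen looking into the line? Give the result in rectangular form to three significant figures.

βl = 2π × 0.154 = 55.4°
tan(βl) = tan(55.4°) = 1.45
Z_in = Z_0·(Z_L + jZ_0·tanβl)/(Z_0 + jZ_L·tanβl)
     = 50·(160 + j72.6)/(50 + j232)

Z_in ≈ 22 − j29.7 Ω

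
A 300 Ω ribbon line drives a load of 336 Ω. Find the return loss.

Γ = (336 − 300)/(336 + 300) = 0.0566
RL = −20·log₁₀|Γ| = −20·log₁₀(0.0566)

RL ≈ 24.9 dB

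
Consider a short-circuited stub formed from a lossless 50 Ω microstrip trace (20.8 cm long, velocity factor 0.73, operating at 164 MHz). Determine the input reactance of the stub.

X_in ≈ 74.3 Ω (inductive)

λ = v/f = 0.73·c / 164 MHz = 1.34 m
βl = 2π·l/λ = 2π × 0.156 = 56.1°
tan(βl) = 1.49
For a short-circuited stub, Z_in = jZ_0·tan(βl)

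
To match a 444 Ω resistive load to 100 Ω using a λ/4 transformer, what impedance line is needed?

Z_qwt ≈ 211 Ω

Z_qwt = √(Z_0·R_L) = √(100 × 444) = √44400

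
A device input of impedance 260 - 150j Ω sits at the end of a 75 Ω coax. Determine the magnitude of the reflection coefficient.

|Γ| ≈ 0.649

Γ = (Z_L − Z_0)/(Z_L + Z_0) = (185 − j150)/(335 − j150)
|Γ| = 238/367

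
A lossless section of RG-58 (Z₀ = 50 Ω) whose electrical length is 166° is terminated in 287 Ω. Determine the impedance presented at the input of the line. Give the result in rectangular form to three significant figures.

tan(βl) = tan(166°) = -0.249
Z_in = Z_0·(Z_L + jZ_0·tanβl)/(Z_0 + jZ_L·tanβl)
     = 50·(287 − j12.5)/(50 − j71.6)

Z_in ≈ 100 + j131 Ω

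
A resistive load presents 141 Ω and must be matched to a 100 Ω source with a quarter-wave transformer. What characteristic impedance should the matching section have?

Z_qwt = √(Z_0·R_L) = √(100 × 141) = √14100

Z_qwt ≈ 119 Ω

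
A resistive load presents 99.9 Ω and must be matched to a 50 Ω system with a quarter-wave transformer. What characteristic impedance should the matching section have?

Z_qwt = √(Z_0·R_L) = √(50 × 99.9) = √4995

Z_qwt ≈ 70.7 Ω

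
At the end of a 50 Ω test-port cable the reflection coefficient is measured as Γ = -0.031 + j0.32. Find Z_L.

Z_L = Z_0·(1 + Γ)/(1 − Γ) = 50·(0.969 + j0.32)/(1.03 − j0.32)

Z_L ≈ 38.5 + j27.5 Ω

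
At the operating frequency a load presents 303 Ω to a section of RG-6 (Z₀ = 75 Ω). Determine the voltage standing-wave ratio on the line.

VSWR ≈ 4.04

Γ = (303 − 75)/(303 + 75) = 0.603
VSWR = (1 + 0.603)/(1 − 0.603)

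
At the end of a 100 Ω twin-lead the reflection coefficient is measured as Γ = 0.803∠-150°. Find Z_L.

Z_L = Z_0·(1 + Γ)/(1 − Γ) = 100·(0.305 − j0.401)/(1.7 + j0.401)

Z_L ≈ 11.7 − j26.5 Ω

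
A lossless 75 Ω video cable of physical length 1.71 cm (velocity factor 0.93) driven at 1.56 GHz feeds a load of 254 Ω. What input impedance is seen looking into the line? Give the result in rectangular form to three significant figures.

Z_in ≈ 58.5 − j84.3 Ω

λ = v/f = 0.93·c / 1.56 GHz = 0.179 m
βl = 2π·l/λ = 2π × 0.0956 = 34.4°
tan(βl) = tan(34.4°) = 0.685
Z_in = Z_0·(Z_L + jZ_0·tanβl)/(Z_0 + jZ_L·tanβl)
     = 75·(254 + j51.4)/(75 + j174)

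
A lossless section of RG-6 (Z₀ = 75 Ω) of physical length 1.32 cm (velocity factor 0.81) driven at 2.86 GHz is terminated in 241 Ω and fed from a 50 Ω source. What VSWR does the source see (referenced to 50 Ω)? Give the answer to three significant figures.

λ = v/f = 0.81·c / 2.86 GHz = 0.085 m
βl = 2π·l/λ = 2π × 0.155 = 55.9°
tan(βl) = 1.48
Z_in = Z_0·(Z_L + jZ_0·tanβl)/(Z_0 + jZ_L·tanβl) = 32.6 − j43.9 Ω
Γ_s = (Z_in − Z_s)/(Z_in + Z_s) = (-17.4 − j43.9)/(82.6 − j43.9), |Γ_s| = 0.505
VSWR = (1 + |Γ_s|)/(1 − |Γ_s|)

VSWR ≈ 3.04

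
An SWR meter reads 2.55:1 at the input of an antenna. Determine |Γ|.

|Γ| = (S − 1)/(S + 1) = (2.55 − 1)/(2.55 + 1) = 1.55/3.55

|Γ| ≈ 0.437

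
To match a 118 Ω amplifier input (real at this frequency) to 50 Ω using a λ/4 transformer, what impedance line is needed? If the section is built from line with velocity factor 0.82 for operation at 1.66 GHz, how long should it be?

Z_qwt = √(Z_0·R_L) = √(50 × 118) = √5900
λ = 0.82·c/f = 0.148 m, so l = λ/4 = 0.037 m

Z_qwt ≈ 76.8 Ω; length ≈ 3.7 cm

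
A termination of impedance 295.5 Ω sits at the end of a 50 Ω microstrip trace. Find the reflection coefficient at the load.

Γ = (Z_L − Z_0)/(Z_L + Z_0) = (295.5 − 50)/(295.5 + 50) = 245.5/345.5

Γ = 0.711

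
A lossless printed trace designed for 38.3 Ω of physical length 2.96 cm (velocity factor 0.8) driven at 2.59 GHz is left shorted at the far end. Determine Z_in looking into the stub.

λ = v/f = 0.8·c / 2.59 GHz = 0.0927 m
βl = 2π·l/λ = 2π × 0.319 = 115°
tan(βl) = -2.14
For a shorted stub, Z_in = jZ_0·tan(βl)

Z_in ≈ −j82.1 Ω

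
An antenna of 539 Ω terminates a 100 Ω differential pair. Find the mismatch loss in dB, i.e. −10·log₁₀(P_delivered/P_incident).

mismatch loss ≈ 2.77 dB

Γ = (539 − 100)/(539 + 100) = 0.687
|Γ|² = 0.472, so P_del/P_inc = 1 − |Γ|² = 0.528
ML = −10·log₁₀(1 − |Γ|²)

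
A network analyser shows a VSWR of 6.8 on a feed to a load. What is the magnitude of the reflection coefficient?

|Γ| ≈ 0.744

|Γ| = (S − 1)/(S + 1) = (6.8 − 1)/(6.8 + 1) = 5.8/7.8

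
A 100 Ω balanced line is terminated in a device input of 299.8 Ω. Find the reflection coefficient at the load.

Γ = 0.5

Γ = (Z_L − Z_0)/(Z_L + Z_0) = (299.8 − 100)/(299.8 + 100) = 199.8/399.8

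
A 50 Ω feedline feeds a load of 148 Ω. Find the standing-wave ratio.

For a purely resistive load, VSWR = R_L/Z_0 or Z_0/R_L (whichever > 1) = 148/50

VSWR ≈ 2.96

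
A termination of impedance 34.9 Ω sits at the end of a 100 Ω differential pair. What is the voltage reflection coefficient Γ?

Γ = -0.483

Γ = (Z_L − Z_0)/(Z_L + Z_0) = (34.9 − 100)/(34.9 + 100) = -65.1/134.9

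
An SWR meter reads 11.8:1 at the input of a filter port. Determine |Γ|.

|Γ| = (S − 1)/(S + 1) = (11.8 − 1)/(11.8 + 1) = 10.8/12.8

|Γ| ≈ 0.844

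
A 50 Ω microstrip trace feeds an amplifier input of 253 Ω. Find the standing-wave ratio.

Γ = (253 − 50)/(253 + 50) = 0.67
VSWR = (1 + 0.67)/(1 − 0.67)

VSWR ≈ 5.06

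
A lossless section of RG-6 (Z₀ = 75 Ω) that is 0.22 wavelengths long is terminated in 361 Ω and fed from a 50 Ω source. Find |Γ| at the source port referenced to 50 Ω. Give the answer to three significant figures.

βl = 2π × 0.22 = 79.2°
tan(βl) = 5.24
Z_in = Z_0·(Z_L + jZ_0·tanβl)/(Z_0 + jZ_L·tanβl) = 16.1 − j13.7 Ω
Γ_s = (Z_in − Z_s)/(Z_in + Z_s) = (-33.9 − j13.7)/(66.1 − j13.7), |Γ_s| = 0.541

|Γ| ≈ 0.541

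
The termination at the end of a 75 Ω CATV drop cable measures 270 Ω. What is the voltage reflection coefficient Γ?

Γ = 0.565

Γ = (Z_L − Z_0)/(Z_L + Z_0) = (270 − 75)/(270 + 75) = 195/345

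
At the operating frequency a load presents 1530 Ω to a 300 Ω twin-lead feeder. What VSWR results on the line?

VSWR ≈ 5.1

For a purely resistive load, VSWR = R_L/Z_0 or Z_0/R_L (whichever > 1) = 1530/300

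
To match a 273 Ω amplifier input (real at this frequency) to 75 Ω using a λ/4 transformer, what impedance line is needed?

Z_qwt ≈ 143 Ω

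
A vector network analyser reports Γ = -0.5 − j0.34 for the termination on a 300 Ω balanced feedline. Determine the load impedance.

Z_L ≈ 80.5 − j86.2 Ω

Z_L = Z_0·(1 + Γ)/(1 − Γ) = 300·(0.5 − j0.34)/(1.5 + j0.34)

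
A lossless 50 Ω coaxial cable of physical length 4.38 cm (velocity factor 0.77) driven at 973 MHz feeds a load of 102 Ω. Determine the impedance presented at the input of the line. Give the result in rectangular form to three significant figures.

Z_in ≈ 27.9 − j15.9 Ω

λ = v/f = 0.77·c / 973 MHz = 0.237 m
βl = 2π·l/λ = 2π × 0.184 = 66.4°
tan(βl) = tan(66.4°) = 2.29
Z_in = Z_0·(Z_L + jZ_0·tanβl)/(Z_0 + jZ_L·tanβl)
     = 50·(102 + j115)/(50 + j234)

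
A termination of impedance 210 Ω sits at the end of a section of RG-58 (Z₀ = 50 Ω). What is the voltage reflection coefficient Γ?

Γ = (Z_L − Z_0)/(Z_L + Z_0) = (210 − 50)/(210 + 50) = 160/260

Γ = 0.615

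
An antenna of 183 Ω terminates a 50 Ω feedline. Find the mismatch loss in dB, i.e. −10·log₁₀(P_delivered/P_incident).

mismatch loss ≈ 1.71 dB

Γ = (183 − 50)/(183 + 50) = 0.571
|Γ|² = 0.326, so P_del/P_inc = 1 − |Γ|² = 0.674
ML = −10·log₁₀(1 − |Γ|²)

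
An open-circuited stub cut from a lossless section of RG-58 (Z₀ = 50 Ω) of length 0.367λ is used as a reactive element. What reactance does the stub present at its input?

βl = 2π × 0.367 = 132°
tan(βl) = -1.11
For an open-circuited stub, Z_in = −jZ_0·cot(βl) = −jZ_0/tan(βl)

X_in ≈ 45.2 Ω (inductive)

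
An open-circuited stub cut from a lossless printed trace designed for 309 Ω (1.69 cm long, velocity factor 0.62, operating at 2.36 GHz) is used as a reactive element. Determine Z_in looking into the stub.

Z_in ≈ −j70.2 Ω

λ = v/f = 0.62·c / 2.36 GHz = 0.0788 m
βl = 2π·l/λ = 2π × 0.214 = 77.2°
tan(βl) = 4.4
For an open-circuited stub, Z_in = −jZ_0·cot(βl) = −jZ_0/tan(βl)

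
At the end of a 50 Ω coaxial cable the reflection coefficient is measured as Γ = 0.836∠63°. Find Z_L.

Z_L = Z_0·(1 + Γ)/(1 − Γ) = 50·(1.38 + j0.745)/(0.62 − j0.745)

Z_L ≈ 16 + j79.3 Ω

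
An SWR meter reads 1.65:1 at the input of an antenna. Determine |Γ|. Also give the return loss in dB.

|Γ| ≈ 0.245; return loss ≈ 12.2 dB

|Γ| = (S − 1)/(S + 1) = (1.65 − 1)/(1.65 + 1) = 0.65/2.65
RL = −20·log₁₀|Γ| = −20·log₁₀(0.245)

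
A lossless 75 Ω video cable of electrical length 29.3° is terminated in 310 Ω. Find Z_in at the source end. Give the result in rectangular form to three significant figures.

Z_in ≈ 63.9 − j106 Ω

tan(βl) = tan(29.3°) = 0.561
Z_in = Z_0·(Z_L + jZ_0·tanβl)/(Z_0 + jZ_L·tanβl)
     = 75·(310 + j42.1)/(75 + j174)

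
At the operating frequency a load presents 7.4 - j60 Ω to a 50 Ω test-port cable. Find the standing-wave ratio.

VSWR ≈ 16.6

Γ = (Z_L − Z_0)/(Z_L + Z_0) = (-42.6 − j60)/(57.4 − j60)
|Γ| = 73.6/83 = 0.886
VSWR = (1 + |Γ|)/(1 − |Γ|) = 1.89/0.114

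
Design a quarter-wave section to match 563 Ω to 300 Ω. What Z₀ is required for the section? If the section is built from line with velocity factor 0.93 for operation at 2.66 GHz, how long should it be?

Z_qwt ≈ 411 Ω; length ≈ 2.62 cm

Z_qwt = √(Z_0·R_L) = √(300 × 563) = √168900
λ = 0.93·c/f = 0.105 m, so l = λ/4 = 0.0262 m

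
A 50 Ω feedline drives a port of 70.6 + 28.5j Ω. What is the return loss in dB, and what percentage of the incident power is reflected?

Γ = (20.6 + j28.5)/(120.6 + j28.5), |Γ| = 0.284
RL = −20·log₁₀(0.284) = 10.9 dB
P_refl/P_inc = |Γ|² = 0.0805

RL ≈ 10.9 dB; 8.05% of incident power reflected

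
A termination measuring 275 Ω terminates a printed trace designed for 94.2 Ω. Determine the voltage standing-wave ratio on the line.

Γ = (275 − 94.2)/(275 + 94.2) = 0.49
VSWR = (1 + 0.49)/(1 − 0.49)

VSWR ≈ 2.92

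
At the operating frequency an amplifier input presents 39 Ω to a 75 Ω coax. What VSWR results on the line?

VSWR ≈ 1.92

Γ = (39 − 75)/(39 + 75) = -0.316
VSWR = (1 + 0.316)/(1 − 0.316)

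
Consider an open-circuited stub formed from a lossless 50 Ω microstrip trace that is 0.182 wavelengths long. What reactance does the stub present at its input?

X_in ≈ -22.8 Ω (capacitive)

βl = 2π × 0.182 = 65.5°
tan(βl) = 2.2
For an open-circuited stub, Z_in = −jZ_0·cot(βl) = −jZ_0/tan(βl)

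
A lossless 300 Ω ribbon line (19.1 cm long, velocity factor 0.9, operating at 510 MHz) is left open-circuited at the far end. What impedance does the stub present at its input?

Z_in ≈ +j251 Ω

λ = v/f = 0.9·c / 510 MHz = 0.529 m
βl = 2π·l/λ = 2π × 0.361 = 130°
tan(βl) = -1.2
For an open-circuited stub, Z_in = −jZ_0·cot(βl) = −jZ_0/tan(βl)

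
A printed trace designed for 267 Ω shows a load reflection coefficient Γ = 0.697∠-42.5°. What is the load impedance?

Z_L ≈ 300 − j549 Ω

Z_L = Z_0·(1 + Γ)/(1 − Γ) = 267·(1.51 − j0.471)/(0.486 + j0.471)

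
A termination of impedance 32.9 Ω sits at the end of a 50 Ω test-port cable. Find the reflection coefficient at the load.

Γ = (Z_L − Z_0)/(Z_L + Z_0) = (32.9 − 50)/(32.9 + 50) = -17.1/82.9

Γ = -0.206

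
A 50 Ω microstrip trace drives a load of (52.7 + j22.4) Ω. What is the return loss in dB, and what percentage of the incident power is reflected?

RL ≈ 13.4 dB; 4.61% of incident power reflected

Γ = (2.7 + j22.4)/(102.7 + j22.4), |Γ| = 0.215
RL = −20·log₁₀(0.215) = 13.4 dB
P_refl/P_inc = |Γ|² = 0.0461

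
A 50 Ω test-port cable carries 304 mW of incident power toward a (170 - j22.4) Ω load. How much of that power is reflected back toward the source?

P_reflected ≈ 92.6 mW

|Γ| = |(120 − j22.4)/(220 − j22.4)| = 0.552
|Γ|² = 0.305
P_refl = |Γ|²·P_inc = 92.6 mW, P_del = (1 − |Γ|²)·P_inc = 211 mW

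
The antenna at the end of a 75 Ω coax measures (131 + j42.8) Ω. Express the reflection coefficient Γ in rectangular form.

Γ ≈ 0.302 + j0.145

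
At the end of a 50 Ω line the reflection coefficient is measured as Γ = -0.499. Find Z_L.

Z_L ≈ 16.7 Ω

Z_L = Z_0·(1 + Γ)/(1 − Γ) = 50·(0.501)/(1.5)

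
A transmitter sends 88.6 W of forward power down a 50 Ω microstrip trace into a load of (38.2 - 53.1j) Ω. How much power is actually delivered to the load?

P_delivered ≈ 63.9 W

|Γ| = |(-11.8 − j53.1)/(88.2 − j53.1)| = 0.528
|Γ|² = 0.279
P_refl = |Γ|²·P_inc = 24.7 W, P_del = (1 − |Γ|²)·P_inc = 63.9 W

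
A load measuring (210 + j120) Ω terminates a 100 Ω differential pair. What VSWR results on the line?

Γ = (Z_L − Z_0)/(Z_L + Z_0) = (110 + j120)/(310 + j120)
|Γ| = 163/332 = 0.49
VSWR = (1 + |Γ|)/(1 − |Γ|) = 1.49/0.51

VSWR ≈ 2.92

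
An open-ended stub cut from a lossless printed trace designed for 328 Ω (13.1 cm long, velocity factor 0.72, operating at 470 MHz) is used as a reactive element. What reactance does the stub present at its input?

λ = v/f = 0.72·c / 470 MHz = 0.46 m
βl = 2π·l/λ = 2π × 0.285 = 103°
tan(βl) = -4.47
For an open-ended stub, Z_in = −jZ_0·cot(βl) = −jZ_0/tan(βl)

X_in ≈ 73.4 Ω (inductive)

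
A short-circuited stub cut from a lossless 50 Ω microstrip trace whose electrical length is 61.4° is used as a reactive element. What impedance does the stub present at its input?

Z_in ≈ +j91.7 Ω

tan(βl) = 1.83
For a short-circuited stub, Z_in = jZ_0·tan(βl)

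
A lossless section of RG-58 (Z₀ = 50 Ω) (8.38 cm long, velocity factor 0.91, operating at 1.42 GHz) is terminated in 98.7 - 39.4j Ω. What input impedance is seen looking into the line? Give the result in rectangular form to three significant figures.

Z_in ≈ 102 + j37.2 Ω

λ = v/f = 0.91·c / 1.42 GHz = 0.192 m
βl = 2π·l/λ = 2π × 0.436 = 157°
tan(βl) = tan(157°) = -0.426
Z_in = Z_0·(Z_L + jZ_0·tanβl)/(Z_0 + jZ_L·tanβl)
     = 50·(98.7 − j60.7)/(33.2 − j42.1)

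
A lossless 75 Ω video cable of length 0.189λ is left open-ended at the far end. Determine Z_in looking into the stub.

Z_in ≈ −j30.2 Ω

βl = 2π × 0.189 = 68°
tan(βl) = 2.48
For an open-ended stub, Z_in = −jZ_0·cot(βl) = −jZ_0/tan(βl)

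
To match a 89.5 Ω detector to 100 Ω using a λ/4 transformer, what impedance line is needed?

Z_qwt = √(Z_0·R_L) = √(100 × 89.5) = √8950

Z_qwt ≈ 94.6 Ω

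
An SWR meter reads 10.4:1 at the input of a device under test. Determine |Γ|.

|Γ| = (S − 1)/(S + 1) = (10.4 − 1)/(10.4 + 1) = 9.4/11.4

|Γ| ≈ 0.825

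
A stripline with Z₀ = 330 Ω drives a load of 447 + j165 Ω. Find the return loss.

Γ = (117 + j165)/(777 + j165), |Γ| = 0.255
RL = −20·log₁₀|Γ| = −20·log₁₀(0.255)

RL ≈ 11.9 dB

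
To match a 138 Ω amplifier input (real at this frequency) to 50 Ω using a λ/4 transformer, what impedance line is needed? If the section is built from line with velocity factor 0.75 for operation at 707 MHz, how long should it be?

Z_qwt ≈ 83.1 Ω; length ≈ 7.96 cm

Z_qwt = √(Z_0·R_L) = √(50 × 138) = √6900
λ = 0.75·c/f = 0.318 m, so l = λ/4 = 0.0796 m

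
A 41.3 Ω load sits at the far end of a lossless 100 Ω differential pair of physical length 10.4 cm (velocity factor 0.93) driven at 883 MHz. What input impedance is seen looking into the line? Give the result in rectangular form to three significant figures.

λ = v/f = 0.93·c / 883 MHz = 0.316 m
βl = 2π·l/λ = 2π × 0.329 = 118°
tan(βl) = tan(118°) = -1.84
Z_in = Z_0·(Z_L + jZ_0·tanβl)/(Z_0 + jZ_L·tanβl)
     = 100·(41.3 − j184)/(100 − j76.1)

Z_in ≈ 115 − j96.8 Ω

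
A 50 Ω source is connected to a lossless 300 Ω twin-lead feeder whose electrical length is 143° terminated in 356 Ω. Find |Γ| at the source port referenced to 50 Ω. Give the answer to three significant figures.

tan(βl) = -0.754
Z_in = Z_0·(Z_L + jZ_0·tanβl)/(Z_0 + jZ_L·tanβl) = 310 + j51.3 Ω
Γ_s = (Z_in − Z_s)/(Z_in + Z_s) = (260 + j51.3)/(360 + j51.3), |Γ_s| = 0.729

|Γ| ≈ 0.729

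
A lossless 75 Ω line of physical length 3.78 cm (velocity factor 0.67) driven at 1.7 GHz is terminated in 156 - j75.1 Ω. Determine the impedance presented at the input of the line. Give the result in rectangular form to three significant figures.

λ = v/f = 0.67·c / 1.7 GHz = 0.118 m
βl = 2π·l/λ = 2π × 0.32 = 115°
tan(βl) = tan(115°) = -2.14
Z_in = Z_0·(Z_L + jZ_0·tanβl)/(Z_0 + jZ_L·tanβl)
     = 75·(156 − j235)/(-85.4 − j333)

Z_in ≈ 41.3 + j45.7 Ω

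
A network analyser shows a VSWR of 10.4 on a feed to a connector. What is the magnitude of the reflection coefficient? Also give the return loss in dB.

|Γ| = (S − 1)/(S + 1) = (10.4 − 1)/(10.4 + 1) = 9.4/11.4
RL = −20·log₁₀|Γ| = −20·log₁₀(0.825)

|Γ| ≈ 0.825; return loss ≈ 1.68 dB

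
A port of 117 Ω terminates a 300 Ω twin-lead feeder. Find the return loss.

RL ≈ 7.15 dB

Γ = (117 − 300)/(117 + 300) = -0.439
RL = −20·log₁₀|Γ| = −20·log₁₀(0.439)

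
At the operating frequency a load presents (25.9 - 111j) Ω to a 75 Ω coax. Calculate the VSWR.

VSWR ≈ 9.48

Γ = (Z_L − Z_0)/(Z_L + Z_0) = (-49.1 − j111)/(100.9 − j111)
|Γ| = 121/150 = 0.809
VSWR = (1 + |Γ|)/(1 − |Γ|) = 1.81/0.191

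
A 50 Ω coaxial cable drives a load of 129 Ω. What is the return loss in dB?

Γ = (129 − 50)/(129 + 50) = 0.441
RL = −20·log₁₀|Γ| = −20·log₁₀(0.441)

RL ≈ 7.1 dB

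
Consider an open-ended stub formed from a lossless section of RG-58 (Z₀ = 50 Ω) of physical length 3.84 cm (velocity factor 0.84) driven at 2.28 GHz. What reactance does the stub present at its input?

λ = v/f = 0.84·c / 2.28 GHz = 0.111 m
βl = 2π·l/λ = 2π × 0.347 = 125°
tan(βl) = -1.42
For an open-ended stub, Z_in = −jZ_0·cot(βl) = −jZ_0/tan(βl)

X_in ≈ 35.1 Ω (inductive)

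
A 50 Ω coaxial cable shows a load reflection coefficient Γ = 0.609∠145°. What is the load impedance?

Z_L = Z_0·(1 + Γ)/(1 − Γ) = 50·(0.501 + j0.349)/(1.5 − j0.349)

Z_L ≈ 13.3 + j14.7 Ω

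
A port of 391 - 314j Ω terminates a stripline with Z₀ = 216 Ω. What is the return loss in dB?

RL ≈ 5.58 dB

Γ = (175 − j314)/(607 − j314), |Γ| = 0.526
RL = −20·log₁₀|Γ| = −20·log₁₀(0.526)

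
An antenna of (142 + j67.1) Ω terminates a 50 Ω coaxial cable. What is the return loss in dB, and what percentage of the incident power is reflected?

RL ≈ 5.04 dB; 31.3% of incident power reflected

Γ = (92 + j67.1)/(192 + j67.1), |Γ| = 0.56
RL = −20·log₁₀(0.56) = 5.04 dB
P_refl/P_inc = |Γ|² = 0.313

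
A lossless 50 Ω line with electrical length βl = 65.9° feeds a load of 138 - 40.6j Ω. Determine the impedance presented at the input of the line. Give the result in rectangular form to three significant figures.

Z_in ≈ 18 − j14.2 Ω

tan(βl) = tan(65.9°) = 2.24
Z_in = Z_0·(Z_L + jZ_0·tanβl)/(Z_0 + jZ_L·tanβl)
     = 50·(138 + j71.2)/(141 + j309)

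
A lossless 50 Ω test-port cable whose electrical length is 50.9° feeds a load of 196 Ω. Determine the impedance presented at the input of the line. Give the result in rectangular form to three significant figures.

Z_in ≈ 20.3 − j36.4 Ω

tan(βl) = tan(50.9°) = 1.23
Z_in = Z_0·(Z_L + jZ_0·tanβl)/(Z_0 + jZ_L·tanβl)
     = 50·(196 + j61.5)/(50 + j241)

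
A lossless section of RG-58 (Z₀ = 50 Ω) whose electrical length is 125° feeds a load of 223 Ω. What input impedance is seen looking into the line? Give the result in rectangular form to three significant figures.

Z_in ≈ 16.3 + j32.5 Ω

tan(βl) = tan(125°) = -1.43
Z_in = Z_0·(Z_L + jZ_0·tanβl)/(Z_0 + jZ_L·tanβl)
     = 50·(223 − j71.4)/(50 − j318)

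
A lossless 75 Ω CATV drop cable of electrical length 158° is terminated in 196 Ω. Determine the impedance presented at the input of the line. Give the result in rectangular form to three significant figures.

tan(βl) = tan(158°) = -0.404
Z_in = Z_0·(Z_L + jZ_0·tanβl)/(Z_0 + jZ_L·tanβl)
     = 75·(196 − j30.3)/(75 − j79.2)

Z_in ≈ 108 + j83.5 Ω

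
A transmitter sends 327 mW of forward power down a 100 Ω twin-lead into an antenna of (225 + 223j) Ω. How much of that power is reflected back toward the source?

|Γ| = |(125 + j223)/(325 + j223)| = 0.649
|Γ|² = 0.421
P_refl = |Γ|²·P_inc = 138 mW, P_del = (1 − |Γ|²)·P_inc = 189 mW

P_reflected ≈ 138 mW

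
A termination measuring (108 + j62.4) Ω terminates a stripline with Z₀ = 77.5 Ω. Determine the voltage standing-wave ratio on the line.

Γ = (Z_L − Z_0)/(Z_L + Z_0) = (30.5 + j62.4)/(185.5 + j62.4)
|Γ| = 69.5/196 = 0.355
VSWR = (1 + |Γ|)/(1 − |Γ|) = 1.35/0.645

VSWR ≈ 2.1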